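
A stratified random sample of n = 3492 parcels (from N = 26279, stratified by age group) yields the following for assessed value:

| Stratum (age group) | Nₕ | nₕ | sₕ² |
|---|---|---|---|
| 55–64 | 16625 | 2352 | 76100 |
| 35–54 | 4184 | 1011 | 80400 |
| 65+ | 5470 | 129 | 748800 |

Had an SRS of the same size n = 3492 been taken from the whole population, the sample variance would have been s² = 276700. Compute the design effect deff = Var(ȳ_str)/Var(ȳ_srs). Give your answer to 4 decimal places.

3.7581

Var(ȳ_str) = Σ Wₕ²(1−fₕ)sₕ²/nₕ with Wₕ = Nₕ/26279:
  55–64: (16625/26279)²·(1−2352/16625)·76100/2352 = 11.117486
  35–54: (4184/26279)²·(1−1011/4184)·80400/1011 = 1.528794
  65+: (5470/26279)²·(1−129/5470)·748800/129 = 245.56607
  → Var(ȳ_str) = 258.21235.
Var(ȳ_srs) = (1 − 3492/26279)·276700/3492 = 68.708939.
deff = 258.21235 / 68.708939 = 3.7581.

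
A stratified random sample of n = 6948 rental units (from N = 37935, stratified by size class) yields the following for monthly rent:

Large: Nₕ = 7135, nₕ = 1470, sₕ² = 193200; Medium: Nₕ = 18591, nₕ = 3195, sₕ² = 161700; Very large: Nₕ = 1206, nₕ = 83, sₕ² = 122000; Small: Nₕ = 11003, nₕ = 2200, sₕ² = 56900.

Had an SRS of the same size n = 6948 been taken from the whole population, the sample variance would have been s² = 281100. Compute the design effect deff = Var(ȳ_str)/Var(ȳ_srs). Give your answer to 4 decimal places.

0.5108

Var(ȳ_str) = Σ Wₕ²(1−fₕ)sₕ²/nₕ with Wₕ = Nₕ/37935:
  Large: (7135/37935)²·(1−1470/7135)·193200/1470 = 3.6915054
  Medium: (18591/37935)²·(1−3195/18591)·161700/3195 = 10.066295
  Very large: (1206/37935)²·(1−83/1206)·122000/83 = 1.383339
  Small: (11003/37935)²·(1−2200/11003)·56900/2200 = 1.7408094
  → Var(ȳ_str) = 16.881949.
Var(ȳ_srs) = (1 − 6948/37935)·281100/6948 = 33.047642.
deff = 16.881949 / 33.047642 = 0.5108.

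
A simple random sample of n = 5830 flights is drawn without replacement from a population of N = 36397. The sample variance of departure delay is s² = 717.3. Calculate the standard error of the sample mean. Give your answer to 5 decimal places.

Under SRS without replacement, Var(ȳ) = (1 − f)·s²/n with f = n/N = 5830/36397 = 0.16017804.
Var(ȳ) = (1 − 0.16017804)·717.3/5830 = 0.83982196·0.12303602 = 0.10332835.
SE(ȳ) = √(0.10332835) = 0.32145.

0.32145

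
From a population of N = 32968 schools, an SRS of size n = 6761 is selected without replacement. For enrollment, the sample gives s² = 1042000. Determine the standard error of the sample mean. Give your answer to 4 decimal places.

Under SRS without replacement, Var(ȳ) = (1 − f)·s²/n with f = n/N = 6761/32968 = 0.20507765.
Var(ȳ) = (1 − 0.20507765)·1042000/6761 = 0.79492235·154.11921 = 122.51281.
SE(ȳ) = √(122.51281) = 11.0686.

11.0686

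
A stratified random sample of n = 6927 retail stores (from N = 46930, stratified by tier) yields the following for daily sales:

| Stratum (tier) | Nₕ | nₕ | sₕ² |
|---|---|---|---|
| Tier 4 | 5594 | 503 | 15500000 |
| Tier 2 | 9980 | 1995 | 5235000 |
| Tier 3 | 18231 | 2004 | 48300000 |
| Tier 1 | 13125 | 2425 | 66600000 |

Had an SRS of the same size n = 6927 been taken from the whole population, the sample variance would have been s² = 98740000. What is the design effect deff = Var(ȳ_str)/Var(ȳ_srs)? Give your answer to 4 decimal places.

0.4512

Var(ȳ_str) = Σ Wₕ²(1−fₕ)sₕ²/nₕ with Wₕ = Nₕ/46930:
  Tier 4: (5594/46930)²·(1−503/5594)·15500000/503 = 398.46315
  Tier 2: (9980/46930)²·(1−1995/9980)·5235000/1995 = 94.946321
  Tier 3: (18231/46930)²·(1−2004/18231)·48300000/2004 = 3237.405
  Tier 1: (13125/46930)²·(1−2425/13125)·66600000/2425 = 1751.2352
  → Var(ȳ_str) = 5482.0497.
Var(ȳ_srs) = (1 − 6927/46930)·98740000/6927 = 12150.382.
deff = 5482.0497 / 12150.382 = 0.4512.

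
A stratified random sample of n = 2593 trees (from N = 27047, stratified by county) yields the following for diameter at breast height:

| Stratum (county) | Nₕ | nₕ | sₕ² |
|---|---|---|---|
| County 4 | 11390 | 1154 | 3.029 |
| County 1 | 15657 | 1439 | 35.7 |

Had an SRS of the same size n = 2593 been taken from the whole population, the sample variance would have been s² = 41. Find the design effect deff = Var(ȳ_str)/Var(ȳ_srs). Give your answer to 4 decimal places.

0.5573

Var(ȳ_str) = Σ Wₕ²(1−fₕ)sₕ²/nₕ with Wₕ = Nₕ/27047:
  County 4: (11390/27047)²·(1−1154/11390)·3.029/1154 = 4.1832061 × 10^-4
  County 1: (15657/27047)²·(1−1439/15657)·35.7/1439 = 0.0075494668
  → Var(ȳ_str) = 0.0079677874.
Var(ȳ_srs) = (1 − 2593/27047)·41/2593 = 0.014295921.
deff = 0.0079677874 / 0.014295921 = 0.5573.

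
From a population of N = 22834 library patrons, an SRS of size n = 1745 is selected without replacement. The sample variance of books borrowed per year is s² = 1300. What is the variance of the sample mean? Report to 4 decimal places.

0.6881

Under SRS without replacement, Var(ȳ) = (1 − f)·s²/n with f = n/N = 1745/22834 = 0.07642113.
Var(ȳ) = (1 − 0.07642113)·1300/1745 = 0.92357887·0.74498567 = 0.68805303.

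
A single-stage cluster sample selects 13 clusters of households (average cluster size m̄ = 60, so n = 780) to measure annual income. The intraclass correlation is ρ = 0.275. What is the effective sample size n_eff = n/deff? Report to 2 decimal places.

deff = 1 + (60 − 1)·0.275 = 1 + 16.225 = 17.225.
n_eff = 780 / 17.225 = 45.28.

45.28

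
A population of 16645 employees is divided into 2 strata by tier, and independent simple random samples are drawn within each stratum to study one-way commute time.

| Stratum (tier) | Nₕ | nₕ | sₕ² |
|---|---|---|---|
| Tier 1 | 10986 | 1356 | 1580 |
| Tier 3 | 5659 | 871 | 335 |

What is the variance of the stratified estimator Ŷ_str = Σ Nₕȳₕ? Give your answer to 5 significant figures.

1.3369 × 10^8

Var(Ŷ_str) = Σₕ Nₕ²(1 − fₕ)sₕ²/nₕ.
Tier 1: 10986²·(1 − 1356/10986)·1580/1356 = 1.2327167 × 10^8.
Tier 3: 5659²·(1 − 871/5659)·335/871 = 1.0421266 × 10^7.
Sum = 1.3369294 × 10^8.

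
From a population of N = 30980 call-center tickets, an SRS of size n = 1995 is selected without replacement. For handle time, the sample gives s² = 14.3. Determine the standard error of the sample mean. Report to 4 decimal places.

0.0819

Under SRS without replacement, Var(ȳ) = (1 − f)·s²/n with f = n/N = 1995/30980 = 0.06439638.
Var(ȳ) = (1 − 0.06439638)·14.3/1995 = 0.93560362·0.0071679198 = 0.0067063317.
SE(ȳ) = √(0.0067063317) = 0.0819.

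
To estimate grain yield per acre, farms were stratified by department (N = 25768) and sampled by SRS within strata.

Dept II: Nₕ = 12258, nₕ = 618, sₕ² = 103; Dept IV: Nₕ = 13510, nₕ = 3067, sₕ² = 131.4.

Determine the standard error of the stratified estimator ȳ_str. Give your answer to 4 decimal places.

0.2119

Var(ȳ_str) = Σₕ Wₕ²(1 − fₕ)sₕ²/nₕ with Wₕ = Nₕ/N, N = 25768.
Dept II: Wₕ = 0.47570630; term = 0.47570630²·(1 − 0.05041605)·103/618 = 0.035814585.
Dept IV: Wₕ = 0.52429370; term = 0.52429370²·(1 − 0.22701702)·131.4/3067 = 0.0091033406.
Sum = 0.044917926.
SE = √(0.044917926) = 0.2119.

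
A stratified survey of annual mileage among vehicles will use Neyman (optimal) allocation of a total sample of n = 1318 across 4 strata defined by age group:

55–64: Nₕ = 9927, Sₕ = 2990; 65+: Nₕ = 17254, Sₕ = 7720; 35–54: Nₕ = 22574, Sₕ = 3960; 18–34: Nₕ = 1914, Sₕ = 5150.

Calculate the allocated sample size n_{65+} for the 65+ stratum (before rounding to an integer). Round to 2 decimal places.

Neyman allocation: nₕ = n·NₕSₕ / Σⱼ NⱼSⱼ.
Σ NⱼSⱼ = 9927·2990 + 17254·7720 + 22574·3960 + 1914·5150 = 2.6213275 × 10^8.
n_{65+} = 1318·17254·7720 / (2.6213275 × 10^8) = 669.73.

669.73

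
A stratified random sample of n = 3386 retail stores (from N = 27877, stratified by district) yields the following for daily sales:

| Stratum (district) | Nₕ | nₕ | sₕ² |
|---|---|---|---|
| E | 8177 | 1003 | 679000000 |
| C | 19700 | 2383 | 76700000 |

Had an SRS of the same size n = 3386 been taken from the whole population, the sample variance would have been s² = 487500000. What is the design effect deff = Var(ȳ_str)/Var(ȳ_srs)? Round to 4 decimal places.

Var(ȳ_str) = Σ Wₕ²(1−fₕ)sₕ²/nₕ with Wₕ = Nₕ/27877:
  E: (8177/27877)²·(1−1003/8177)·679000000/1003 = 51101.323
  C: (19700/27877)²·(1−2383/19700)·76700000/2383 = 14129.218
  → Var(ȳ_str) = 65230.541.
Var(ȳ_srs) = (1 − 3386/27877)·487500000/3386 = 126487.66.
deff = 65230.541 / 126487.66 = 0.5157.

0.5157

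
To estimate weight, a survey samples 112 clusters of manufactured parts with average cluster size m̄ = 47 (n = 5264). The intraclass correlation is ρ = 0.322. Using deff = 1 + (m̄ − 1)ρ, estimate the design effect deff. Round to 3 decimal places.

deff = 1 + (47 − 1)·0.322 = 1 + 14.812 = 15.812.

15.812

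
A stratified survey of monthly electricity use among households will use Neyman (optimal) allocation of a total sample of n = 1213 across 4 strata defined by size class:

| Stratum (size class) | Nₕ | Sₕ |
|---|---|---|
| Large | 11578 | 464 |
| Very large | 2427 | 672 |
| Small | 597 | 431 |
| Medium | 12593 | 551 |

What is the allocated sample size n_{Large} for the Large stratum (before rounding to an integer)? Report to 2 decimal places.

458.93

Neyman allocation: nₕ = n·NₕSₕ / Σⱼ NⱼSⱼ.
Σ NⱼSⱼ = 11578·464 + 2427·672 + 597·431 + 12593·551 = 1.4199186 × 10^7.
n_{Large} = 1213·11578·464 / (1.4199186 × 10^7) = 458.93.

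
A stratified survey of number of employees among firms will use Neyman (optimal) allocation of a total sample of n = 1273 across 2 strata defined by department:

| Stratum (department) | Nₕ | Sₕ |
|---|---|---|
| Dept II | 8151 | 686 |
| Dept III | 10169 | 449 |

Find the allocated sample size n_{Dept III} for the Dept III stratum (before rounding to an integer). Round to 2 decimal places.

Neyman allocation: nₕ = n·NₕSₕ / Σⱼ NⱼSⱼ.
Σ NⱼSⱼ = 8151·686 + 10169·449 = 1.0157467 × 10^7.
n_{Dept III} = 1273·10169·449 / (1.0157467 × 10^7) = 572.23.

572.23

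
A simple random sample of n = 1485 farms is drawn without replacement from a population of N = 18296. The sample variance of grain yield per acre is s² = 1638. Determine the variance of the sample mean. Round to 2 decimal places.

Under SRS without replacement, Var(ȳ) = (1 − f)·s²/n with f = n/N = 1485/18296 = 0.08116528.
Var(ȳ) = (1 − 0.08116528)·1638/1485 = 0.91883472·1.1030303 = 1.0135025.

1.01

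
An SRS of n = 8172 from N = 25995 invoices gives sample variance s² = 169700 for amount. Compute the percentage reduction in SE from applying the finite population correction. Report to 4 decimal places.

17.1971

f = n/N = 8172/25995 = 0.31436815.
SE_no-fpc = √(s²/n) = 4.556976; SE_fpc = √((1−f)s²/n) = 3.7733078.
Ratio = √(1−f) = 0.82802890. Reduction = 100·(1 − 0.82802890) = 17.1971%.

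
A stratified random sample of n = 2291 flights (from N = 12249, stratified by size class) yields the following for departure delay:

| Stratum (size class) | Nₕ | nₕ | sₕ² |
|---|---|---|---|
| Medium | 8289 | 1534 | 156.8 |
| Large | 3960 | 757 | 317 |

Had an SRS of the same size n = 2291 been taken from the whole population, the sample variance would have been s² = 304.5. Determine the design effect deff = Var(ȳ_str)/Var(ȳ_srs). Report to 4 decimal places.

Var(ȳ_str) = Σ Wₕ²(1−fₕ)sₕ²/nₕ with Wₕ = Nₕ/12249:
  Medium: (8289/12249)²·(1−1534/8289)·156.8/1534 = 0.038145817
  Large: (3960/12249)²·(1−757/3960)·317/757 = 0.035400895
  → Var(ȳ_str) = 0.073546712.
Var(ȳ_srs) = (1 − 2291/12249)·304.5/2291 = 0.10805222.
deff = 0.073546712 / 0.10805222 = 0.6807.

0.6807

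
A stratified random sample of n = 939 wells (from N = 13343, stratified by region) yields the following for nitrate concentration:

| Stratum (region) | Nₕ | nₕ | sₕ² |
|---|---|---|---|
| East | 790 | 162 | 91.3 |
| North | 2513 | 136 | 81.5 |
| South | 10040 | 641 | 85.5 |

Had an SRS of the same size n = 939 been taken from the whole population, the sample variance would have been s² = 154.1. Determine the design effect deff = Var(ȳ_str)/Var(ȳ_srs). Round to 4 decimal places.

Var(ȳ_str) = Σ Wₕ²(1−fₕ)sₕ²/nₕ with Wₕ = Nₕ/13343:
  East: (790/13343)²·(1−162/790)·91.3/162 = 0.0015704913
  North: (2513/13343)²·(1−136/2513)·81.5/136 = 0.020106357
  South: (10040/13343)²·(1−641/10040)·85.5/641 = 0.070699522
  → Var(ȳ_str) = 0.09237637.
Var(ȳ_srs) = (1 − 939/13343)·154.1/939 = 0.15256163.
deff = 0.09237637 / 0.15256163 = 0.6055.

0.6055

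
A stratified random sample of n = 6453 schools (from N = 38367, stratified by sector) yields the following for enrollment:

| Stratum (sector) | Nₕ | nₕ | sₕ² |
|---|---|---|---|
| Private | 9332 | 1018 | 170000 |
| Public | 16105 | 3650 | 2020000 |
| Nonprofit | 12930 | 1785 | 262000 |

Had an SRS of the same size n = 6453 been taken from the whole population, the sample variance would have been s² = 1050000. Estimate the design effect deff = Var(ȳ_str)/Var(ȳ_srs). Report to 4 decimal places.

0.7284

Var(ȳ_str) = Σ Wₕ²(1−fₕ)sₕ²/nₕ with Wₕ = Nₕ/38367:
  Private: (9332/38367)²·(1−1018/9332)·170000/1018 = 8.8017739
  Public: (16105/38367)²·(1−3650/16105)·2020000/3650 = 75.413185
  Nonprofit: (12930/38367)²·(1−1785/12930)·262000/1785 = 14.368981
  → Var(ȳ_str) = 98.58394.
Var(ȳ_srs) = (1 − 6453/38367)·1050000/6453 = 135.34775.
deff = 98.58394 / 135.34775 = 0.7284.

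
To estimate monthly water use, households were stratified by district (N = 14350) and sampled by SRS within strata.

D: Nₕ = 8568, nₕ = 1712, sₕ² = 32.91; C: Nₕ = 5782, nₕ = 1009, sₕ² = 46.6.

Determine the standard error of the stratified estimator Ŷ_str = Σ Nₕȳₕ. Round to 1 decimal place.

Var(Ŷ_str) = Σₕ Nₕ²(1 − fₕ)sₕ²/nₕ.
D: 8568²·(1 − 1712/8568)·32.91/1712 = 1.1292092 × 10^6.
C: 5782²·(1 − 1009/5782)·46.6/1009 = 1.2745717 × 10^6.
Sum = 2.4037809 × 10^6.
SE = √(2.4037809 × 10^6) = 1550.4.

1550.4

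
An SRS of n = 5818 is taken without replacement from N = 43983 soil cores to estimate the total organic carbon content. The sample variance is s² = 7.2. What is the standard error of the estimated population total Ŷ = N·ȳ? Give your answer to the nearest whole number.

Var(Ŷ) = N²·Var(ȳ) = N²·(1 − n/N)·s²/n.
f = 5818/43983 = 0.13227838; Var(ȳ) = 0.86772162·7.2/5818 = 0.0010738391.
Var(Ŷ) = 43983² · 0.0010738391 = 2.0773463 × 10^6.
SE(Ŷ) = √(2.0773463 × 10^6) = 1441.

1441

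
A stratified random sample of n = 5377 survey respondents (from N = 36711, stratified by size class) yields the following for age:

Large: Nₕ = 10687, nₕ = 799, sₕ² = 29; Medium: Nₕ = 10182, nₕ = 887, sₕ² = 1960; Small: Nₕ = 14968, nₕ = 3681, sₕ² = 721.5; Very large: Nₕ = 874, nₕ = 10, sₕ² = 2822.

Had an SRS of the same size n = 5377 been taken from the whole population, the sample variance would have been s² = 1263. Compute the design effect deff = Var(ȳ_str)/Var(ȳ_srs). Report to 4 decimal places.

Var(ȳ_str) = Σ Wₕ²(1−fₕ)sₕ²/nₕ with Wₕ = Nₕ/36711:
  Large: (10687/36711)²·(1−799/10687)·29/799 = 0.0028459224
  Medium: (10182/36711)²·(1−887/10182)·1960/887 = 0.15517527
  Small: (14968/36711)²·(1−3681/14968)·721.5/3681 = 0.024570862
  Very large: (874/36711)²·(1−10/874)·2822/10 = 0.15812107
  → Var(ȳ_str) = 0.34071312.
Var(ȳ_srs) = (1 − 5377/36711)·1263/5377 = 0.20048549.
deff = 0.34071312 / 0.20048549 = 1.6994.

1.6994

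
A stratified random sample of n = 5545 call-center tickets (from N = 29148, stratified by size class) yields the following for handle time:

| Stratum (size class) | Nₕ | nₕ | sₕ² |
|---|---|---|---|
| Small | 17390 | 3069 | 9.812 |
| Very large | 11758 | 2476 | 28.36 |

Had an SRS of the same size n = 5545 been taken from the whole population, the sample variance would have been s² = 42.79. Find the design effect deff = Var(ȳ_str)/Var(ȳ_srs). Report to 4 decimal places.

Var(ȳ_str) = Σ Wₕ²(1−fₕ)sₕ²/nₕ with Wₕ = Nₕ/29148:
  Small: (17390/29148)²·(1−3069/17390)·9.812/3069 = 9.3716499 × 10^-4
  Very large: (11758/29148)²·(1−2476/11758)·28.36/2476 = 0.0014713401
  → Var(ȳ_str) = 0.0024085051.
Var(ȳ_srs) = (1 − 5545/29148)·42.79/5545 = 0.0062488368.
deff = 0.0024085051 / 0.0062488368 = 0.3854.

0.3854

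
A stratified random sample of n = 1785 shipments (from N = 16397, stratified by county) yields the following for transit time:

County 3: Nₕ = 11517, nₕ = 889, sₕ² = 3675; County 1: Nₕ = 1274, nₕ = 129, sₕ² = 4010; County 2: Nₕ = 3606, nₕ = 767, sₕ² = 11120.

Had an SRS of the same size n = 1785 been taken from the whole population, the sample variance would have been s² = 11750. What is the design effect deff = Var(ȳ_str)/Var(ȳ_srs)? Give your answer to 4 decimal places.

0.4437

Var(ȳ_str) = Σ Wₕ²(1−fₕ)sₕ²/nₕ with Wₕ = Nₕ/16397:
  County 3: (11517/16397)²·(1−889/11517)·3675/889 = 1.8819917
  County 1: (1274/16397)²·(1−129/1274)·4010/129 = 0.16865561
  County 2: (3606/16397)²·(1−767/3606)·11120/767 = 0.55204152
  → Var(ȳ_str) = 2.6026888.
Var(ȳ_srs) = (1 − 1785/16397)·11750/1785 = 5.8660386.
deff = 2.6026888 / 5.8660386 = 0.4437.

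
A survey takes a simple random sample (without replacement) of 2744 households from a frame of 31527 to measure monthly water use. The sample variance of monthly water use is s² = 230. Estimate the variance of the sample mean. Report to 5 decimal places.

Under SRS without replacement, Var(ȳ) = (1 − f)·s²/n with f = n/N = 2744/31527 = 0.08703651.
Var(ȳ) = (1 − 0.08703651)·230/2744 = 0.91296349·0.083819242 = 0.076523908.

0.07652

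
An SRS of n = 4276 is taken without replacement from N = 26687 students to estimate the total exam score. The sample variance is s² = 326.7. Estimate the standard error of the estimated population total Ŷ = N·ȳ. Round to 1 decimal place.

6759.8

Var(Ŷ) = N²·Var(ȳ) = N²·(1 − n/N)·s²/n.
f = 4276/26687 = 0.16022783; Var(ȳ) = 0.83977217·326.7/4276 = 0.064161265.
Var(Ŷ) = 26687² · 0.064161265 = 4.5695394 × 10^7.
SE(Ŷ) = √(4.5695394 × 10^7) = 6759.8.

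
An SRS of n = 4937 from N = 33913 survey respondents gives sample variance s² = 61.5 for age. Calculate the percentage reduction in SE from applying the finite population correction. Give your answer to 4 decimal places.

f = n/N = 4937/33913 = 0.14557839.
SE_no-fpc = √(s²/n) = 0.11161074; SE_fpc = √((1−f)s²/n) = 0.10316731.
Ratio = √(1−f) = 0.92434929. Reduction = 100·(1 − 0.92434929) = 7.5651%.

7.5651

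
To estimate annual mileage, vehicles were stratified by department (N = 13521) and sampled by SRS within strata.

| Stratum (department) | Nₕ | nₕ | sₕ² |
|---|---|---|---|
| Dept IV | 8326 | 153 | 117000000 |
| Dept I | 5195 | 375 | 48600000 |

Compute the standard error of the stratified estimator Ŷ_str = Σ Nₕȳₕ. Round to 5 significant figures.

Var(Ŷ_str) = Σₕ Nₕ²(1 − fₕ)sₕ²/nₕ.
Dept IV: 8326²·(1 − 153/8326)·117000000/153 = 5.203701 × 10^13.
Dept I: 5195²·(1 − 375/5195)·48600000/375 = 3.245171 × 10^12.
Sum = 5.5282181 × 10^13.
SE = √(5.5282181 × 10^13) = 7.4352 × 10^6.

7.4352 × 10^6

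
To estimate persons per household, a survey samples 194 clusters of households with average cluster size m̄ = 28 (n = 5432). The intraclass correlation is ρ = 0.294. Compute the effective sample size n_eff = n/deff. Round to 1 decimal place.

607.7

deff = 1 + (28 − 1)·0.294 = 1 + 7.938 = 8.938.
n_eff = 5432 / 8.938 = 607.7.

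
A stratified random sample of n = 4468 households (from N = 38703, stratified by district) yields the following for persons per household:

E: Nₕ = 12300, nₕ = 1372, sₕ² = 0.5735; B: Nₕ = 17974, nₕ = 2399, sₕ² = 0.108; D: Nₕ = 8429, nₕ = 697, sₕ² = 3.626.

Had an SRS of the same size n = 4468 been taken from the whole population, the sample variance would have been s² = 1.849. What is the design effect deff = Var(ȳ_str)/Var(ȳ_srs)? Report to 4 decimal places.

Var(ȳ_str) = Σ Wₕ²(1−fₕ)sₕ²/nₕ with Wₕ = Nₕ/38703:
  E: (12300/38703)²·(1−1372/12300)·0.5735/1372 = 3.7509031 × 10^-5
  B: (17974/38703)²·(1−2399/17974)·0.108/2399 = 8.4135066 × 10^-6
  D: (8429/38703)²·(1−697/8429)·3.626/697 = 2.2634644 × 10^-4
  → Var(ȳ_str) = 2.7226898 × 10^-4.
Var(ȳ_srs) = (1 − 4468/38703)·1.849/4468 = 3.6605762 × 10^-4.
deff = (2.7226898 × 10^-4) / (3.6605762 × 10^-4) = 0.7438.

0.7438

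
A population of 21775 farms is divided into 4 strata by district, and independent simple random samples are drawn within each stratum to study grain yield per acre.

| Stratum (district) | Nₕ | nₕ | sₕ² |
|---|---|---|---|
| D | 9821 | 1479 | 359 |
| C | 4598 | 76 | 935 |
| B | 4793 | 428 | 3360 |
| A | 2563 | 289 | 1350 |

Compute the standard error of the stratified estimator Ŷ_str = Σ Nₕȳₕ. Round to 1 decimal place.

Var(Ŷ_str) = Σₕ Nₕ²(1 − fₕ)sₕ²/nₕ.
D: 9821²·(1 − 1479/9821)·359/1479 = 1.9886217 × 10^7.
C: 4598²·(1 − 76/4598)·935/76 = 2.5579824 × 10^8.
B: 4793²·(1 − 428/4793)·3360/428 = 1.6424312 × 10^8.
A: 2563²·(1 − 289/2563)·1350/289 = 2.7225445 × 10^7.
Sum = 4.6715302 × 10^8.
SE = √(4.6715302 × 10^8) = 21613.7.

21613.7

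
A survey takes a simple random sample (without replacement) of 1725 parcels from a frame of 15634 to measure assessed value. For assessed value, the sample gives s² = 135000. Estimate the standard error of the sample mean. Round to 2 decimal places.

Under SRS without replacement, Var(ȳ) = (1 − f)·s²/n with f = n/N = 1725/15634 = 0.11033645.
Var(ȳ) = (1 − 0.11033645)·135000/1725 = 0.88966355·78.26087 = 69.625843.
SE(ȳ) = √(69.625843) = 8.34.

8.34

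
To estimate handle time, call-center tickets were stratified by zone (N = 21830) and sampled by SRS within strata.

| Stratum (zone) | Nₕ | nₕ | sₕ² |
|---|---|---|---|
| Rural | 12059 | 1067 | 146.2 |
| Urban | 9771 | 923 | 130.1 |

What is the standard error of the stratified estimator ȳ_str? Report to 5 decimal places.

0.25236

Var(ȳ_str) = Σₕ Wₕ²(1 − fₕ)sₕ²/nₕ with Wₕ = Nₕ/N, N = 21830.
Rural: Wₕ = 0.55240495; term = 0.55240495²·(1 − 0.08848163)·146.2/1067 = 0.038112154.
Urban: Wₕ = 0.44759505; term = 0.44759505²·(1 − 0.09446321)·130.1/923 = 0.025571267.
Sum = 0.063683421.
SE = √(0.063683421) = 0.25236.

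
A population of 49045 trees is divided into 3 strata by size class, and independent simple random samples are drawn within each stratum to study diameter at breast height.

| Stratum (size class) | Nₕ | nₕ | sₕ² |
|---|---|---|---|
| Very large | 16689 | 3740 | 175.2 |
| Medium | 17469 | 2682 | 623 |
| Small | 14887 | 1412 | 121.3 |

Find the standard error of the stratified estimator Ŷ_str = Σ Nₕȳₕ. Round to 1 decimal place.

9346.7

Var(Ŷ_str) = Σₕ Nₕ²(1 − fₕ)sₕ²/nₕ.
Very large: 16689²·(1 − 3740/16689)·175.2/3740 = 1.0123462 × 10^7.
Medium: 17469²·(1 − 2682/17469)·623/2682 = 6.0003612 × 10^7.
Small: 14887²·(1 − 1412/14887)·121.3/1412 = 1.7233047 × 10^7.
Sum = 8.7360121 × 10^7.
SE = √(8.7360121 × 10^7) = 9346.7.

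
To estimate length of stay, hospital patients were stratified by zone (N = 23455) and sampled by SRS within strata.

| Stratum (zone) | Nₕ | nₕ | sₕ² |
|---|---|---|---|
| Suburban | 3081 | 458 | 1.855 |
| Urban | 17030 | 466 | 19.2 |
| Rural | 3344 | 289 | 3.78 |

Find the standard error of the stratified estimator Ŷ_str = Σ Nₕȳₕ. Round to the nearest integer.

3433

Var(Ŷ_str) = Σₕ Nₕ²(1 − fₕ)sₕ²/nₕ.
Suburban: 3081²·(1 − 458/3081)·1.855/458 = 32731.69.
Urban: 17030²·(1 − 466/17030)·19.2/466 = 1.1622383 × 10^7.
Rural: 3344²·(1 − 289/3344)·3.78/289 = 133619.99.
Sum = 1.1788735 × 10^7.
SE = √(1.1788735 × 10^7) = 3433.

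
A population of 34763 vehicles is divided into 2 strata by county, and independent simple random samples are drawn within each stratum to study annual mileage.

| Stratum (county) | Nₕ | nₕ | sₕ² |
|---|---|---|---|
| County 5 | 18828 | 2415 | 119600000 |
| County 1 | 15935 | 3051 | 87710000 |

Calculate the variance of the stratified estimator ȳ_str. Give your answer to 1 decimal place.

17548.0

Var(ȳ_str) = Σₕ Wₕ²(1 − fₕ)sₕ²/nₕ with Wₕ = Nₕ/N, N = 34763.
County 5: Wₕ = 0.54161033; term = 0.54161033²·(1 − 0.12826641)·119600000/2415 = 12664.023.
County 1: Wₕ = 0.45838967; term = 0.45838967²·(1 − 0.19146533)·87710000/3051 = 4883.9948.
Sum = 17548.018.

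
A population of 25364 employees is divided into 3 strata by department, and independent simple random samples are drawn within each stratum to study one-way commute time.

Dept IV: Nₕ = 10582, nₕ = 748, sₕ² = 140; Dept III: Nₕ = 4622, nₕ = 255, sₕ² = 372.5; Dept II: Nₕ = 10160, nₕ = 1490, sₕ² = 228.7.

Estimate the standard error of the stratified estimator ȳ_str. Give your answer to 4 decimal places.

0.3116

Var(ȳ_str) = Σₕ Wₕ²(1 − fₕ)sₕ²/nₕ with Wₕ = Nₕ/N, N = 25364.
Dept IV: Wₕ = 0.41720549; term = 0.41720549²·(1 − 0.07068607)·140/748 = 0.030275332.
Dept III: Wₕ = 0.18222678; term = 0.18222678²·(1 − 0.05517092)·372.5/255 = 0.045831465.
Dept II: Wₕ = 0.40056773; term = 0.40056773²·(1 − 0.14665354)·228.7/1490 = 0.021016346.
Sum = 0.097123143.
SE = √(0.097123143) = 0.3116.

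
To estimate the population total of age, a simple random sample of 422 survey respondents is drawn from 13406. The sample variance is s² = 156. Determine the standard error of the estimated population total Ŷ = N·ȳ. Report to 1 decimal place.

Var(Ŷ) = N²·Var(ȳ) = N²·(1 − n/N)·s²/n.
f = 422/13406 = 0.03147844; Var(ȳ) = 0.96852156·156/422 = 0.35803167.
Var(Ŷ) = 13406² · 0.35803167 = 6.4345751 × 10^7.
SE(Ŷ) = √(6.4345751 × 10^7) = 8021.6.

8021.6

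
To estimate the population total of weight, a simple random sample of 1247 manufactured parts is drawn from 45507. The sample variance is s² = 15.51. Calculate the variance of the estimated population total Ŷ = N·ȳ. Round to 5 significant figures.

2.5052 × 10^7

Var(Ŷ) = N²·Var(ȳ) = N²·(1 − n/N)·s²/n.
f = 1247/45507 = 0.02740238; Var(ȳ) = 0.97259762·15.51/1247 = 0.012097024.
Var(Ŷ) = 45507² · 0.012097024 = 2.505157 × 10^7.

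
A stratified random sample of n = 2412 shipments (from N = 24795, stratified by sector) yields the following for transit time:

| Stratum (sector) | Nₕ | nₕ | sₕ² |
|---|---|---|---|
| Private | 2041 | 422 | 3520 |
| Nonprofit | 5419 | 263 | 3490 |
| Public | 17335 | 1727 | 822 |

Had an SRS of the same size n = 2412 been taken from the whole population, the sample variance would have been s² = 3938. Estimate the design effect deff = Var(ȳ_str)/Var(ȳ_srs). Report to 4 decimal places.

0.5817

Var(ȳ_str) = Σ Wₕ²(1−fₕ)sₕ²/nₕ with Wₕ = Nₕ/24795:
  Private: (2041/24795)²·(1−422/2041)·3520/422 = 0.044832385
  Nonprofit: (5419/24795)²·(1−263/5419)·3490/263 = 0.60307804
  Public: (17335/24795)²·(1−1727/17335)·822/1727 = 0.20947025
  → Var(ȳ_str) = 0.85738068.
Var(ȳ_srs) = (1 − 2412/24795)·3938/2412 = 1.4738476.
deff = 0.85738068 / 1.4738476 = 0.5817.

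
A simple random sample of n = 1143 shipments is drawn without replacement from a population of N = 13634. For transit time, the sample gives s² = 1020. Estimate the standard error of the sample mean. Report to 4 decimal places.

Under SRS without replacement, Var(ȳ) = (1 − f)·s²/n with f = n/N = 1143/13634 = 0.08383453.
Var(ȳ) = (1 − 0.08383453)·1020/1143 = 0.91616547·0.89238845 = 0.81757548.
SE(ȳ) = √(0.81757548) = 0.9042.

0.9042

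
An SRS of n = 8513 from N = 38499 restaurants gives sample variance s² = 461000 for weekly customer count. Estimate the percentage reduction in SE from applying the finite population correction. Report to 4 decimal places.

11.7460

f = n/N = 8513/38499 = 0.22112263.
SE_no-fpc = √(s²/n) = 7.3588364; SE_fpc = √((1−f)s²/n) = 6.4944696.
Ratio = √(1−f) = 0.88254030. Reduction = 100·(1 − 0.88254030) = 11.7460%.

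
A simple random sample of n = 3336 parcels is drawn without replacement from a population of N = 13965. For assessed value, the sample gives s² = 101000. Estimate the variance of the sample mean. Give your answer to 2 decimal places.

Under SRS without replacement, Var(ȳ) = (1 − f)·s²/n with f = n/N = 3336/13965 = 0.23888292.
Var(ȳ) = (1 − 0.23888292)·101000/3336 = 0.76111708·30.275779 = 23.043413.

23.04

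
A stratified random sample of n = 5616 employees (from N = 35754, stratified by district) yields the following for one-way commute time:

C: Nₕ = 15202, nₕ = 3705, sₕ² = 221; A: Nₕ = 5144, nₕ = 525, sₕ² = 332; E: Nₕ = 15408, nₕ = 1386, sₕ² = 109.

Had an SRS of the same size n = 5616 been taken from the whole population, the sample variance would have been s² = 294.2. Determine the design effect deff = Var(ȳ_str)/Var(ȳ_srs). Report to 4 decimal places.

0.7519

Var(ȳ_str) = Σ Wₕ²(1−fₕ)sₕ²/nₕ with Wₕ = Nₕ/35754:
  C: (15202/35754)²·(1−3705/15202)·221/3705 = 0.008155302
  A: (5144/35754)²·(1−525/5144)·332/525 = 0.011753804
  E: (15408/35754)²·(1−1386/15408)·109/1386 = 0.013291385
  → Var(ȳ_str) = 0.033200491.
Var(ȳ_srs) = (1 − 5616/35754)·294.2/5616 = 0.04415759.
deff = 0.033200491 / 0.04415759 = 0.7519.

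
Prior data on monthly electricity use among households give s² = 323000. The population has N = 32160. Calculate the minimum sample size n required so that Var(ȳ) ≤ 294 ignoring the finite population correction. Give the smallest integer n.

1099

Without fpc, n₀ = s²/D = 323000/294 = 1098.6395.
Rounding up, n = 1099.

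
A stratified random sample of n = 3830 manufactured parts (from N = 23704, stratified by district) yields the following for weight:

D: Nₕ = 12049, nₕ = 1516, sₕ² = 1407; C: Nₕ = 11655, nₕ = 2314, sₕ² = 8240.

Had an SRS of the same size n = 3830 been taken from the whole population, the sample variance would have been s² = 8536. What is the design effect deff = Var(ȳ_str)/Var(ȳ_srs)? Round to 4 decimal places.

0.4814

Var(ȳ_str) = Σ Wₕ²(1−fₕ)sₕ²/nₕ with Wₕ = Nₕ/23704:
  D: (12049/23704)²·(1−1516/12049)·1407/1516 = 0.20963061
  C: (11655/23704)²·(1−2314/11655)·8240/2314 = 0.68996368
  → Var(ȳ_str) = 0.89959429.
Var(ȳ_srs) = (1 − 3830/23704)·8536/3830 = 1.8686126.
deff = 0.89959429 / 1.8686126 = 0.4814.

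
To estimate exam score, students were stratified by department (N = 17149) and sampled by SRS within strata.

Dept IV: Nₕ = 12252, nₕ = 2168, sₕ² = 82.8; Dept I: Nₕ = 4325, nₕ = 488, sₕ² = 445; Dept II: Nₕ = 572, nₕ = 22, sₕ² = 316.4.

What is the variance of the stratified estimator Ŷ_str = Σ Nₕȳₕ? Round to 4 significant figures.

2.438 × 10^7

Var(Ŷ_str) = Σₕ Nₕ²(1 − fₕ)sₕ²/nₕ.
Dept IV: 12252²·(1 − 2168/12252)·82.8/2168 = 4.7185752 × 10^6.
Dept I: 4325²·(1 − 488/4325)·445/488 = 1.5132758 × 10^7.
Dept II: 572²·(1 − 22/572)·316.4/22 = 4.52452 × 10^6.
Sum = 2.4375853 × 10^7.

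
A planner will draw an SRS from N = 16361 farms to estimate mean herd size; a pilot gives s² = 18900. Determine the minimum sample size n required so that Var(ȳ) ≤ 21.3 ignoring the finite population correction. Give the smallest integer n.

888

Without fpc, n₀ = s²/D = 18900/21.3 = 887.3239.
Rounding up, n = 888.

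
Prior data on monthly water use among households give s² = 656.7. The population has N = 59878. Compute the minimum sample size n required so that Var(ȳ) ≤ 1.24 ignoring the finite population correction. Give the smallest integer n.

Without fpc, n₀ = s²/D = 656.7/1.24 = 529.5968.
Rounding up, n = 530.

530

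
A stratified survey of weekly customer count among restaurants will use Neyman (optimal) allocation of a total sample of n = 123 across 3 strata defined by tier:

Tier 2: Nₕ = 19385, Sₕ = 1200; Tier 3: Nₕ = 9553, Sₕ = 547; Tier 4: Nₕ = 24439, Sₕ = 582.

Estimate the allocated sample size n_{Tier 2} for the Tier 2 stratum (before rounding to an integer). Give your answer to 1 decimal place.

Neyman allocation: nₕ = n·NₕSₕ / Σⱼ NⱼSⱼ.
Σ NⱼSⱼ = 19385·1200 + 9553·547 + 24439·582 = 4.2710989 × 10^7.
n_{Tier 2} = 123·19385·1200 / (4.2710989 × 10^7) = 67.0.

67.0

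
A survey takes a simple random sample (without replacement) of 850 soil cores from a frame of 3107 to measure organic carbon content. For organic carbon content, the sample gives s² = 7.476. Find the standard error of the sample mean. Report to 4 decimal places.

Under SRS without replacement, Var(ȳ) = (1 − f)·s²/n with f = n/N = 850/3107 = 0.27357580.
Var(ȳ) = (1 − 0.27357580)·7.476/850 = 0.72642420·0.0087952941 = 0.0063891145.
SE(ȳ) = √(0.0063891145) = 0.0799.

0.0799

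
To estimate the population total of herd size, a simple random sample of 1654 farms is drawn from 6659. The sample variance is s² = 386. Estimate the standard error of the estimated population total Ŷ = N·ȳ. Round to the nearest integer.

Var(Ŷ) = N²·Var(ȳ) = N²·(1 − n/N)·s²/n.
f = 1654/6659 = 0.24838564; Var(ȳ) = 0.75161436·386/1654 = 0.17540698.
Var(Ŷ) = 6659² · 0.17540698 = 7.7779456 × 10^6.
SE(Ŷ) = √(7.7779456 × 10^6) = 2789.

2789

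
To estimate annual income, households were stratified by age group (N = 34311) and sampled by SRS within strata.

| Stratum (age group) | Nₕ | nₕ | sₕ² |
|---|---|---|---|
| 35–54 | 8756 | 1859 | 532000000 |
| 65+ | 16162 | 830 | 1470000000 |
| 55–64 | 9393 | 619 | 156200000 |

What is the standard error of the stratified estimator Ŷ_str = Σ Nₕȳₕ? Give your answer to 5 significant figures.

Var(Ŷ_str) = Σₕ Nₕ²(1 − fₕ)sₕ²/nₕ.
35–54: 8756²·(1 − 1859/8756)·532000000/1859 = 1.7282168 × 10^13.
65+: 16162²·(1 − 830/16162)·1470000000/830 = 4.3886723 × 10^14.
55–64: 9393²·(1 − 619/9393)·156200000/619 = 2.07966 × 10^13.
Sum = 4.76946 × 10^14.
SE = √(4.76946 × 10^14) = 2.1839 × 10^7.

2.1839 × 10^7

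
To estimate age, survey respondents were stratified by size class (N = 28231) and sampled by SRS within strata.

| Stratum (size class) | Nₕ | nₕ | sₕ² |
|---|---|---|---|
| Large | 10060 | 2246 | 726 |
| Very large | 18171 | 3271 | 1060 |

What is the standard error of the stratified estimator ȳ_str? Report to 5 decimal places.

Var(ȳ_str) = Σₕ Wₕ²(1 − fₕ)sₕ²/nₕ with Wₕ = Nₕ/N, N = 28231.
Large: Wₕ = 0.35634586; term = 0.35634586²·(1 − 0.22326044)·726/2246 = 0.031882013.
Very large: Wₕ = 0.64365414; term = 0.64365414²·(1 − 0.18001211)·1060/3271 = 0.11008747.
Sum = 0.14196948.
SE = √(0.14196948) = 0.37679.

0.37679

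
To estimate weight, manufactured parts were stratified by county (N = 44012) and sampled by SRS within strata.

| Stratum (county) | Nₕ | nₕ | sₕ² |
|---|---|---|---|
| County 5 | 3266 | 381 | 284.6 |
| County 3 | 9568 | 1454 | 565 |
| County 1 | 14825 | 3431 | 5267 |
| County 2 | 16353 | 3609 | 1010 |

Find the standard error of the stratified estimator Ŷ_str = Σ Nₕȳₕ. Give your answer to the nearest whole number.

Var(Ŷ_str) = Σₕ Nₕ²(1 − fₕ)sₕ²/nₕ.
County 5: 3266²·(1 − 381/3266)·284.6/381 = 7.0383672 × 10^6.
County 3: 9568²·(1 − 1454/9568)·565/1454 = 3.0167562 × 10^7.
County 1: 14825²·(1 − 3431/14825)·5267/3431 = 2.5930657 × 10^8.
County 2: 16353²·(1 − 3609/16353)·1010/3609 = 5.8322709 × 10^7.
Sum = 3.5483521 × 10^8.
SE = √(3.5483521 × 10^8) = 18837.

18837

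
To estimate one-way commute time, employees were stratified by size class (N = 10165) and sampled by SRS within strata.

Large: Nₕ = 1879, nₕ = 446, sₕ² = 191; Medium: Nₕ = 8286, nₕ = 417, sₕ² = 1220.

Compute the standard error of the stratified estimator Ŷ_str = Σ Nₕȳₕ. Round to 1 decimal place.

Var(Ŷ_str) = Σₕ Nₕ²(1 − fₕ)sₕ²/nₕ.
Large: 1879²·(1 − 446/1879)·191/446 = 1.153112 × 10^6.
Medium: 8286²·(1 − 417/8286)·1220/417 = 1.9076041 × 10^8.
Sum = 1.9191352 × 10^8.
SE = √(1.9191352 × 10^8) = 13853.3.

13853.3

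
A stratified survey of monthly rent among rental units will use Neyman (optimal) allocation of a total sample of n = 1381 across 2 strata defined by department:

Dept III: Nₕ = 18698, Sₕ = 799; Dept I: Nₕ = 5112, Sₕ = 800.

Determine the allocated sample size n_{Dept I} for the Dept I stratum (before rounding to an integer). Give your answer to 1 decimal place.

296.8

Neyman allocation: nₕ = n·NₕSₕ / Σⱼ NⱼSⱼ.
Σ NⱼSⱼ = 18698·799 + 5112·800 = 1.9029302 × 10^7.
n_{Dept I} = 1381·5112·800 / (1.9029302 × 10^7) = 296.8.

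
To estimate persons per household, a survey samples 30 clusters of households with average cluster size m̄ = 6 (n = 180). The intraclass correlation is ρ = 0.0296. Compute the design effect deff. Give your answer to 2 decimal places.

1.15

deff = 1 + (6 − 1)·0.0296 = 1 + 0.148 = 1.148.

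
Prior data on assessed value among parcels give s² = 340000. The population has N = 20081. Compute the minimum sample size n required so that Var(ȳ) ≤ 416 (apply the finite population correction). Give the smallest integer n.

Without fpc, n₀ = s²/D = 340000/416 = 817.3077.
With fpc, (1 − n/N)·s²/n ≤ D requires n ≥ n₀/(1 + n₀/N) = 817.3077/(1 + 817.3077/20081) = 785.3438.
Rounding up, n = 786.

786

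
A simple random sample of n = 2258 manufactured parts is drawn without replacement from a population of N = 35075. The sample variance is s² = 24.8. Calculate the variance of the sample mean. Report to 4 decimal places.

0.0103

Under SRS without replacement, Var(ȳ) = (1 − f)·s²/n with f = n/N = 2258/35075 = 0.06437634.
Var(ȳ) = (1 − 0.06437634)·24.8/2258 = 0.93562366·0.010983171 = 0.010276115.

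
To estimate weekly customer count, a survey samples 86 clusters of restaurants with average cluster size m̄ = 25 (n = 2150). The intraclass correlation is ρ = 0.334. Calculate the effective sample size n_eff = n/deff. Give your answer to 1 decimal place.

deff = 1 + (25 − 1)·0.334 = 1 + 8.016 = 9.016.
n_eff = 2150 / 9.016 = 238.5.

238.5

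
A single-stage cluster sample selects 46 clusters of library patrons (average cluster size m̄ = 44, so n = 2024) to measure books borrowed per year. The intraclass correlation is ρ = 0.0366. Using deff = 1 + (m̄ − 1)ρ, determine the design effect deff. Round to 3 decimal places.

deff = 1 + (44 − 1)·0.0366 = 1 + 1.5738 = 2.5738.

2.574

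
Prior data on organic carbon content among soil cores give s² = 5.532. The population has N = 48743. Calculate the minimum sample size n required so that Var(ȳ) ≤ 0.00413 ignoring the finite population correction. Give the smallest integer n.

1340

Without fpc, n₀ = s²/D = 5.532/0.00413 = 1339.4673.
Rounding up, n = 1340.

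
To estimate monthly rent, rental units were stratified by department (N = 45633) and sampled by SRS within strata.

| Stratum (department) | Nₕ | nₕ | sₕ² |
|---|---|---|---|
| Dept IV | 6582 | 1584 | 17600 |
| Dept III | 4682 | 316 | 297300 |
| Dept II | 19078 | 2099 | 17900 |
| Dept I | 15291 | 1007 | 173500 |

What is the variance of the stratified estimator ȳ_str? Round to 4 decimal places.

Var(ȳ_str) = Σₕ Wₕ²(1 − fₕ)sₕ²/nₕ with Wₕ = Nₕ/N, N = 45633.
Dept IV: Wₕ = 0.14423772; term = 0.14423772²·(1 − 0.24065634)·17600/1584 = 0.1755309.
Dept III: Wₕ = 0.10260119; term = 0.10260119²·(1 − 0.06749252)·297300/316 = 9.235596.
Dept II: Wₕ = 0.41807464; term = 0.41807464²·(1 − 0.11002201)·17900/2099 = 1.3265618.
Dept I: Wₕ = 0.33508645; term = 0.33508645²·(1 − 0.06585573)·173500/1007 = 18.071645.
Sum = 28.809334.

28.8093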